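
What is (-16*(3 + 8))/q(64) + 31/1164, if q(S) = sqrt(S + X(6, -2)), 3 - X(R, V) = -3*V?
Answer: 31/1164 - 176*sqrt(61)/61 ≈ -22.508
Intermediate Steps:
X(R, V) = 3 + 3*V (X(R, V) = 3 - (-3)*V = 3 + 3*V)
q(S) = sqrt(-3 + S) (q(S) = sqrt(S + (3 + 3*(-2))) = sqrt(S + (3 - 6)) = sqrt(S - 3) = sqrt(-3 + S))
(-16*(3 + 8))/q(64) + 31/1164 = (-16*(3 + 8))/(sqrt(-3 + 64)) + 31/1164 = (-16*11)/(sqrt(61)) + 31*(1/1164) = -176*sqrt(61)/61 + 31/1164 = 31/1164 - 176*sqrt(61)/61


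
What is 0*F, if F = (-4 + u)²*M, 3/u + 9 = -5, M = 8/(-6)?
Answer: 0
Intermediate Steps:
M = -4/3 (M = 8*(-⅙) = -4/3 ≈ -1.3333)
u = -3/14 (u = 3/(-9 - 5) = 3/(-14) = 3*(-1/14) = -3/14 ≈ -0.21429)
F = -3481/147 (F = (-4 - 3/14)²*(-4/3) = (-59/14)²*(-4/3) = (3481/196)*(-4/3) = -3481/147 ≈ -23.680)
0*F = 0*(-3481/147) = 0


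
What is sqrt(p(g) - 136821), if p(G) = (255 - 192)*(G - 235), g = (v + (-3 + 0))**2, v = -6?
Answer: 221*I*sqrt(3) ≈ 382.78*I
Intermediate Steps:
g = 81 (g = (-6 + (-3 + 0))**2 = (-6 - 3)**2 = (-9)**2 = 81)
p(G) = -14805 + 63*G (p(G) = 63*(-235 + G) = -14805 + 63*G)
sqrt(p(g) - 136821) = sqrt((-14805 + 63*81) - 136821) = sqrt((-14805 + 5103) - 136821) = sqrt(-9702 - 136821) = sqrt(-146523) = 221*I*sqrt(3)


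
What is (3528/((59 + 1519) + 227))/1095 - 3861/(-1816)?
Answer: 2545858941/1196426200 ≈ 2.1279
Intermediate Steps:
(3528/((59 + 1519) + 227))/1095 - 3861/(-1816) = (3528/(1578 + 227))*(1/1095) - 3861*(-1/1816) = (3528/1805)*(1/1095) + 3861/1816 = 1176/658825 + 3861/1816 = 2545858941/1196426200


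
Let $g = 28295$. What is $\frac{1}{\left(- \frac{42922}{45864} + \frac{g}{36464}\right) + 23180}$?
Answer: $\frac{209048112}{4845701812919} \approx 4.3141 \cdot 10^{-5}$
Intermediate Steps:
$\frac{1}{\left(- \frac{42922}{45864} + \frac{g}{36464}\right) + 23180} = \frac{1}{\left(- \frac{42922}{45864} + \frac{28295}{36464}\right) + 23180} = \frac{1}{\left(\left(-42922\right) \frac{1}{45864} + 28295 \cdot \frac{1}{36464}\right) + 23180} = \frac{1}{\left(- \frac{21461}{22932} + \frac{28295}{36464}\right) + 23180} = \frac{1}{- \frac{33423241}{209048112} + 23180} = \frac{1}{\frac{4845701812919}{209048112}} = \frac{209048112}{4845701812919}$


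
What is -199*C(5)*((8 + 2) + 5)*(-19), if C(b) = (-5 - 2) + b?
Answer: -113430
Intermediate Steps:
C(b) = -7 + b
-199*C(5)*((8 + 2) + 5)*(-19) = -199*(-7 + 5)*((8 + 2) + 5)*(-19) = -199*(-2*(10 + 5))*(-19) = -199*(-2*15)*(-19) = -(-5970)*(-19) = -199*570 = -113430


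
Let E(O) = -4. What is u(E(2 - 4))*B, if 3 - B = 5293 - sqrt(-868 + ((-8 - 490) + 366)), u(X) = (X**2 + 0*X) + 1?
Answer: -89930 + 170*I*sqrt(10) ≈ -89930.0 + 537.59*I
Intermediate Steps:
u(X) = 1 + X**2 (u(X) = (X**2 + 0) + 1 = X**2 + 1 = 1 + X**2)
B = -5290 + 10*I*sqrt(10) (B = 3 - (5293 - sqrt(-868 + ((-8 - 490) + 366))) = 3 - (5293 - sqrt(-868 + (-498 + 366))) = 3 - (5293 - sqrt(-868 - 132)) = 3 - (5293 - sqrt(-1000)) = 3 - (5293 - 10*I*sqrt(10)) = 3 + (-5293 + 10*I*sqrt(10)) = -5290 + 10*I*sqrt(10) ≈ -5290.0 + 31.623*I)
u(E(2 - 4))*B = (1 + (-4)**2)*(-5290 + 10*I*sqrt(10)) = (1 + 16)*(-5290 + 10*I*sqrt(10)) = 17*(-5290 + 10*I*sqrt(10)) = -89930 + 170*I*sqrt(10)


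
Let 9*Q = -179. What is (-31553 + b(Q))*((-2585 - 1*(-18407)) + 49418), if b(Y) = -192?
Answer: -2071043800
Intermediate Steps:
Q = -179/9 (Q = (⅑)*(-179) = -179/9 ≈ -19.889)
(-31553 + b(Q))*((-2585 - 1*(-18407)) + 49418) = (-31553 - 192)*((-2585 - 1*(-18407)) + 49418) = -31745*((-2585 + 18407) + 49418) = -31745*(15822 + 49418) = -31745*65240 = -2071043800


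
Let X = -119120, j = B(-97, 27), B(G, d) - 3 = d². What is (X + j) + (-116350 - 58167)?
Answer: -292905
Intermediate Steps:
B(G, d) = 3 + d²
j = 732 (j = 3 + 27² = 3 + 729 = 732)
(X + j) + (-116350 - 58167) = (-119120 + 732) + (-116350 - 58167) = -118388 - 174517 = -292905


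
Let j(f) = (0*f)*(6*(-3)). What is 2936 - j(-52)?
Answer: 2936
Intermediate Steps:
j(f) = 0 (j(f) = 0*(-18) = 0)
2936 - j(-52) = 2936 - 1*0 = 2936 + 0 = 2936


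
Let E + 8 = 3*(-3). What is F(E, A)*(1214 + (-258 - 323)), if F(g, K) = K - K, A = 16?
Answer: 0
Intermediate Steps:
E = -17 (E = -8 + 3*(-3) = -8 - 9 = -17)
F(g, K) = 0
F(E, A)*(1214 + (-258 - 323)) = 0*(1214 + (-258 - 323)) = 0*(1214 - 581) = 0*633 = 0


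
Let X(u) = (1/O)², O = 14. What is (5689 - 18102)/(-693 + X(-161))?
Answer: 2432948/135827 ≈ 17.912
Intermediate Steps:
X(u) = 1/196 (X(u) = (1/14)² = 1/196)
(5689 - 18102)/(-693 + X(-161)) = (5689 - 18102)/(-693 + 1/196) = -12413/(-135827/196) = -12413*(-196/135827) = 2432948/135827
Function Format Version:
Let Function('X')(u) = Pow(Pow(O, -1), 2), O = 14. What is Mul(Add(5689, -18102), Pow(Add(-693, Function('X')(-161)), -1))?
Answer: Rational(2432948, 135827) ≈ 17.912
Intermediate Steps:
Function('X')(u) = Rational(1, 196) (Function('X')(u) = Pow(Pow(14, -1), 2) = Pow(Rational(1, 14), 2) = Rational(1, 196))
Mul(Add(5689, -18102), Pow(Add(-693, Function('X')(-161)), -1)) = Mul(Add(5689, -18102), Pow(Add(-693, Rational(1, 196)), -1)) = Mul(-12413, Pow(Rational(-135827, 196), -1)) = Mul(-12413, Rational(-196, 135827)) = Rational(2432948, 135827)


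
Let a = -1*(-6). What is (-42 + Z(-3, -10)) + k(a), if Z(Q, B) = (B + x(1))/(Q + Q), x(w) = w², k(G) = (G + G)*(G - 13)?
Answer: -249/2 ≈ -124.50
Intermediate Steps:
a = 6
k(G) = 2*G*(-13 + G) (k(G) = (2*G)*(-13 + G) = 2*G*(-13 + G))
Z(Q, B) = (1 + B)/(2*Q) (Z(Q, B) = (B + 1²)/(Q + Q) = (B + 1)/((2*Q)) = (1 + B)*(1/(2*Q)) = (1 + B)/(2*Q))
(-42 + Z(-3, -10)) + k(a) = (-42 + (½)*(1 - 10)/(-3)) + 2*6*(-13 + 6) = (-42 + (½)*(-⅓)*(-9)) + 2*6*(-7) = (-42 + 3/2) - 84 = -81/2 - 84 = -249/2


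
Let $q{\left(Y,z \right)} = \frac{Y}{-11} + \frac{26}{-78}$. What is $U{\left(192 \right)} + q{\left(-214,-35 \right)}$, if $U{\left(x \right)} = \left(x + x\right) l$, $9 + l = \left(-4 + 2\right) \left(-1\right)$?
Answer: $- \frac{88073}{33} \approx -2668.9$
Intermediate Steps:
$l = -7$ ($l = -9 + \left(-4 + 2\right) \left(-1\right) = -9 - -2 = -9 + 2 = -7$)
$q{\left(Y,z \right)} = - \frac{1}{3} - \frac{Y}{11}$ ($q{\left(Y,z \right)} = Y \left(- \frac{1}{11}\right) + 26 \left(- \frac{1}{78}\right) = - \frac{Y}{11} - \frac{1}{3} = - \frac{1}{3} - \frac{Y}{11}$)
$U{\left(x \right)} = - 14 x$ ($U{\left(x \right)} = \left(x + x\right) \left(-7\right) = 2 x \left(-7\right) = - 14 x$)
$U{\left(192 \right)} + q{\left(-214,-35 \right)} = \left(-14\right) 192 - - \frac{631}{33} = -2688 + \left(- \frac{1}{3} + \frac{214}{11}\right) = -2688 + \frac{631}{33} = - \frac{88073}{33}$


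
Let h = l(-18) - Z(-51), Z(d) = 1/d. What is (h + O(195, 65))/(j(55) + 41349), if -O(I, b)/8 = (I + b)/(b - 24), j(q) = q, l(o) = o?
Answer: -143677/86575764 ≈ -0.0016596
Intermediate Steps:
O(I, b) = -8*(I + b)/(-24 + b) (O(I, b) = -8*(I + b)/(b - 24) = -8*(I + b)/(-24 + b))
h = -917/51 (h = -18 - 1/(-51) = -18 - 1*(-1/51) = -18 + 1/51 = -917/51 ≈ -17.980)
(h + O(195, 65))/(j(55) + 41349) = (-917/51 + 8*(-1*195 - 1*65)/(-24 + 65))/(55 + 41349) = (-917/51 + 8*(-195 - 65)/41)/41404 = (-917/51 + 8*(1/41)*(-260))*(1/41404) = (-917/51 - 2080/41)*(1/41404) = -143677/2091*1/41404 = -143677/86575764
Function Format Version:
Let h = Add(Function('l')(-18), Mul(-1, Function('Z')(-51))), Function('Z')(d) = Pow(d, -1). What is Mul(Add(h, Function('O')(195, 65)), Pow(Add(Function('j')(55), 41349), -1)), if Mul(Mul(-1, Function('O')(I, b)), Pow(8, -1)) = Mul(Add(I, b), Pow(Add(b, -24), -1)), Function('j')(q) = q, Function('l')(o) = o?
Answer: Rational(-143677, 86575764) ≈ -0.0016596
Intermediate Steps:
Function('O')(I, b) = Mul(-8, Pow(Add(-24, b), -1), Add(I, b)) (Function('O')(I, b) = Mul(-8, Mul(Add(I, b), Pow(Add(b, -24), -1))) = Mul(-8, Mul(Add(I, b), Pow(Add(-24, b), -1))) = Mul(-8, Mul(Pow(Add(-24, b), -1), Add(I, b))) = Mul(-8, Pow(Add(-24, b), -1), Add(I, b)))
h = Rational(-917, 51) (h = Add(-18, Mul(-1, Pow(-51, -1))) = Add(-18, Mul(-1, Rational(-1, 51))) = Add(-18, Rational(1, 51)) = Rational(-917, 51) ≈ -17.980)
Mul(Add(h, Function('O')(195, 65)), Pow(Add(Function('j')(55), 41349), -1)) = Mul(Add(Rational(-917, 51), Mul(8, Pow(Add(-24, 65), -1), Add(Mul(-1, 195), Mul(-1, 65)))), Pow(Add(55, 41349), -1)) = Mul(Add(Rational(-917, 51), Mul(8, Pow(41, -1), Add(-195, -65))), Pow(41404, -1)) = Mul(Add(Rational(-917, 51), Mul(8, Rational(1, 41), -260)), Rational(1, 41404)) = Mul(Add(Rational(-917, 51), Rational(-2080, 41)), Rational(1, 41404)) = Mul(Rational(-143677, 2091), Rational(1, 41404)) = Rational(-143677, 86575764)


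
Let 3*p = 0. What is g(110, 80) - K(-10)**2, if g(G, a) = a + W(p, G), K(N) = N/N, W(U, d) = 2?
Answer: 81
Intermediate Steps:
p = 0 (p = (1/3)*0 = 0)
K(N) = 1
g(G, a) = 2 + a (g(G, a) = a + 2 = 2 + a)
g(110, 80) - K(-10)**2 = (2 + 80) - 1*1**2 = 82 - 1*1 = 82 - 1 = 81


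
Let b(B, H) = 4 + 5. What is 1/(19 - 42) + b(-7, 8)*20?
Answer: 4139/23 ≈ 179.96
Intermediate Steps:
b(B, H) = 9
1/(19 - 42) + b(-7, 8)*20 = 1/(19 - 42) + 9*20 = 1/(-23) + 180 = -1/23 + 180 = 4139/23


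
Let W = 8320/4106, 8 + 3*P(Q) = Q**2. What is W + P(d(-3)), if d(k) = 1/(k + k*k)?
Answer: -139931/221724 ≈ -0.63110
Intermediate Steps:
d(k) = 1/(k + k**2)
P(Q) = -8/3 + Q**2/3
W = 4160/2053 (W = 8320*(1/4106) = 4160/2053 ≈ 2.0263)
W + P(d(-3)) = 4160/2053 + (-8/3 + (1/((-3)*(1 - 3)))**2/3) = 4160/2053 + (-8/3 + (-1/3/(-2))**2/3) = 4160/2053 + (-8/3 + (-1/3*(-1/2))**2/3) = 4160/2053 + (-8/3 + (1/6)**2/3) = 4160/2053 + (-8/3 + (1/3)*(1/36)) = 4160/2053 + (-8/3 + 1/108) = 4160/2053 - 287/108 = -139931/221724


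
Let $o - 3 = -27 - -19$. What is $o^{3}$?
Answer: $-125$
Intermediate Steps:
$o = -5$ ($o = 3 - 8 = -5$)
$o^{3} = \left(-5\right)^{3} = -125$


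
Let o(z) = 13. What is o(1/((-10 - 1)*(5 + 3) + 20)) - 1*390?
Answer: -377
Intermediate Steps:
o(1/((-10 - 1)*(5 + 3) + 20)) - 1*390 = 13 - 1*390 = 13 - 390 = -377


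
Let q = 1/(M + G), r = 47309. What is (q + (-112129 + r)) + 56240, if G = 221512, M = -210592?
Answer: -93693599/10920 ≈ -8580.0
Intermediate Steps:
q = 1/10920 (q = 1/(-210592 + 221512) = 1/10920 ≈ 9.1575e-5)
(q + (-112129 + r)) + 56240 = (1/10920 + (-112129 + 47309)) + 56240 = (1/10920 - 64820) + 56240 = -707834399/10920 + 56240 = -93693599/10920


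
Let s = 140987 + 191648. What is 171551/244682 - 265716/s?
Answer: -418529233/4283673530 ≈ -0.097703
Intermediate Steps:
s = 332635
171551/244682 - 265716/s = 171551/244682 - 265716/332635 = 171551*(1/244682) - 265716*1/332635 = 9029/12878 - 265716/332635 = -418529233/4283673530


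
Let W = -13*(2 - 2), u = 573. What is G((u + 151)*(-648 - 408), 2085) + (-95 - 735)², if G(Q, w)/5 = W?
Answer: 688900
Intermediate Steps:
W = 0 (W = -13*0 = 0)
G(Q, w) = 0 (G(Q, w) = 5*0 = 0)
G((u + 151)*(-648 - 408), 2085) + (-95 - 735)² = 0 + (-95 - 735)² = 0 + (-830)² = 0 + 688900 = 688900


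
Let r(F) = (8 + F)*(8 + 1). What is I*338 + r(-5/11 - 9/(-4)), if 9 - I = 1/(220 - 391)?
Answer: 23566189/7524 ≈ 3132.1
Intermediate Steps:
r(F) = 72 + 9*F (r(F) = (8 + F)*9 = 72 + 9*F)
I = 1540/171 (I = 9 - 1/(220 - 391) = 9 - 1/(-171) = 9 - 1*(-1/171) = 9 + 1/171 = 1540/171 ≈ 9.0058)
I*338 + r(-5/11 - 9/(-4)) = (1540/171)*338 + (72 + 9*(-5/11 - 9/(-4))) = 520520/171 + (72 + 9*(-5*1/11 - 9*(-1/4))) = 520520/171 + (72 + 9*(-5/11 + 9/4)) = 520520/171 + (72 + 9*(79/44)) = 520520/171 + (72 + 711/44) = 520520/171 + 3879/44 = 23566189/7524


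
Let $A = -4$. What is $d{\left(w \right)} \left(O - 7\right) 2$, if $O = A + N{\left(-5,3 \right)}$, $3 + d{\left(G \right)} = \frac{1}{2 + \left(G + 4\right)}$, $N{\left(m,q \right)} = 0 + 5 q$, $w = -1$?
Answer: $- \frac{112}{5} \approx -22.4$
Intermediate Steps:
$N{\left(m,q \right)} = 5 q$
$d{\left(G \right)} = -3 + \frac{1}{6 + G}$ ($d{\left(G \right)} = -3 + \frac{1}{2 + \left(G + 4\right)} = -3 + \frac{1}{2 + \left(4 + G\right)} = -3 + \frac{1}{6 + G}$)
$O = 11$ ($O = -4 + 5 \cdot 3 = -4 + 15 = 11$)
$d{\left(w \right)} \left(O - 7\right) 2 = \frac{-17 - -3}{6 - 1} \left(11 - 7\right) 2 = \frac{-17 + 3}{5} \cdot 4 \cdot 2 = \frac{1}{5} \left(-14\right) 4 \cdot 2 = \left(- \frac{14}{5}\right) 4 \cdot 2 = \left(- \frac{56}{5}\right) 2 = - \frac{112}{5}$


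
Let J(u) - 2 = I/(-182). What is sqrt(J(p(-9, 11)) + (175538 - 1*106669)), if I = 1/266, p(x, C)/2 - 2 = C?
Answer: sqrt(823543164197)/3458 ≈ 262.43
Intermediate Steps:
p(x, C) = 4 + 2*C
I = 1/266 ≈ 0.0037594
J(u) = 96823/48412 (J(u) = 2 + (1/266)/(-182) = 2 + (1/266)*(-1/182) = 2 - 1/48412 = 96823/48412)
sqrt(J(p(-9, 11)) + (175538 - 1*106669)) = sqrt(96823/48412 + (175538 - 1*106669)) = sqrt(96823/48412 + (175538 - 106669)) = sqrt(96823/48412 + 68869) = sqrt(3334182851/48412) = sqrt(823543164197)/3458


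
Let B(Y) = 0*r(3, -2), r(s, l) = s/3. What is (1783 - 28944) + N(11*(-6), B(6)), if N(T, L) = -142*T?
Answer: -17789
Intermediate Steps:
r(s, l) = s/3 (r(s, l) = s*(1/3) = s/3)
B(Y) = 0 (B(Y) = 0*((1/3)*3) = 0*1 = 0)
(1783 - 28944) + N(11*(-6), B(6)) = (1783 - 28944) - 1562*(-6) = -27161 - 142*(-66) = -27161 + 9372 = -17789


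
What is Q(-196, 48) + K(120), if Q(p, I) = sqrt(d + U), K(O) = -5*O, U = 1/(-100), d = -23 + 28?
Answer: -600 + sqrt(499)/10 ≈ -597.77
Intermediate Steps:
d = 5
U = -1/100 ≈ -0.010000
Q(p, I) = sqrt(499)/10 (Q(p, I) = sqrt(5 - 1/100) = sqrt(499/100) = sqrt(499)/10)
Q(-196, 48) + K(120) = sqrt(499)/10 - 5*120 = sqrt(499)/10 - 600 = -600 + sqrt(499)/10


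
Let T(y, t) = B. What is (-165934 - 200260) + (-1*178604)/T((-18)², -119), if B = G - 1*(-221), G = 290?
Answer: -187303738/511 ≈ -3.6654e+5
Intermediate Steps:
B = 511 (B = 290 - 1*(-221) = 290 + 221 = 511)
T(y, t) = 511
(-165934 - 200260) + (-1*178604)/T((-18)², -119) = (-165934 - 200260) - 1*178604/511 = -366194 - 178604*1/511 = -366194 - 178604/511 = -187303738/511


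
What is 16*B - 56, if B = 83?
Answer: 1272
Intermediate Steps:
16*B - 56 = 16*83 - 56 = 1328 - 56 = 1272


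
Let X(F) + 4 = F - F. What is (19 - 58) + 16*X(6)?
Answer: -103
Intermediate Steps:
X(F) = -4 (X(F) = -4 + (F - F) = -4 + 0 = -4)
(19 - 58) + 16*X(6) = (19 - 58) + 16*(-4) = -39 - 64 = -103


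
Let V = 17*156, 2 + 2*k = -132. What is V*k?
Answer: -177684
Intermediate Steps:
k = -67 (k = -1 + (½)*(-132) = -1 - 66 = -67)
V = 2652
V*k = 2652*(-67) = -177684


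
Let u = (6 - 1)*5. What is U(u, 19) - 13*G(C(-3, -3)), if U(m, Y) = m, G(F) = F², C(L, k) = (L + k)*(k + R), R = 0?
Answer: -4187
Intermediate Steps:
u = 25 (u = 5*5 = 25)
C(L, k) = k*(L + k) (C(L, k) = (L + k)*(k + 0) = (L + k)*k = k*(L + k))
U(u, 19) - 13*G(C(-3, -3)) = 25 - 13*(-3*(-3 - 3))² = 25 - 13*(-3*(-6))² = 25 - 13*18² = 25 - 13*324 = 25 - 1*4212 = 25 - 4212 = -4187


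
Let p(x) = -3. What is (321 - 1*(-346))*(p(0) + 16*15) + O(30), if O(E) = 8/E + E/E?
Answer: 2371204/15 ≈ 1.5808e+5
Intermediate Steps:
O(E) = 1 + 8/E (O(E) = 8/E + 1 = 1 + 8/E)
(321 - 1*(-346))*(p(0) + 16*15) + O(30) = (321 - 1*(-346))*(-3 + 16*15) + (8 + 30)/30 = (321 + 346)*(-3 + 240) + (1/30)*38 = 667*237 + 19/15 = 158079 + 19/15 = 2371204/15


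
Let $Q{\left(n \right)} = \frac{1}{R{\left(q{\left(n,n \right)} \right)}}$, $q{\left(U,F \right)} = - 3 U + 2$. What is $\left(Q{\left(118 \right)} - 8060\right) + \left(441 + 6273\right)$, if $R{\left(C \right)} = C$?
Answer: $- \frac{473793}{352} \approx -1346.0$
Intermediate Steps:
$q{\left(U,F \right)} = 2 - 3 U$
$Q{\left(n \right)} = \frac{1}{2 - 3 n}$
$\left(Q{\left(118 \right)} - 8060\right) + \left(441 + 6273\right) = \left(- \frac{1}{-2 + 3 \cdot 118} - 8060\right) + \left(441 + 6273\right) = \left(- \frac{1}{-2 + 354} - 8060\right) + 6714 = \left(- \frac{1}{352} - 8060\right) + 6714 = - \frac{2837121}{352} + 6714 = - \frac{473793}{352}$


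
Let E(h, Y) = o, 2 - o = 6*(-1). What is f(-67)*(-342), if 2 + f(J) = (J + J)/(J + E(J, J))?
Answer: -5472/59 ≈ -92.746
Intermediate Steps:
o = 8 (o = 2 - 6*(-1) = 2 - 1*(-6) = 2 + 6 = 8)
E(h, Y) = 8
f(J) = -2 + 2*J/(8 + J) (f(J) = -2 + (J + J)/(J + 8) = -2 + (2*J)/(8 + J) = -2 + 2*J/(8 + J))
f(-67)*(-342) = -16/(8 - 67)*(-342) = -16/(-59)*(-342) = -16*(-1/59)*(-342) = (16/59)*(-342) = -5472/59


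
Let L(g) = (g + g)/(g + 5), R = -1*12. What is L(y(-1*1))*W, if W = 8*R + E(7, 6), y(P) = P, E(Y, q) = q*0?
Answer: 48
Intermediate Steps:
R = -12
E(Y, q) = 0
L(g) = 2*g/(5 + g) (L(g) = (2*g)/(5 + g) = 2*g/(5 + g))
W = -96 (W = 8*(-12) + 0 = -96 + 0 = -96)
L(y(-1*1))*W = (2*(-1*1)/(5 - 1*1))*(-96) = (2*(-1)/(5 - 1))*(-96) = (2*(-1)/4)*(-96) = (2*(-1)*(1/4))*(-96) = -1/2*(-96) = 48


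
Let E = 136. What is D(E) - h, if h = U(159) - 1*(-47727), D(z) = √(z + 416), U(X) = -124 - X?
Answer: -47444 + 2*√138 ≈ -47421.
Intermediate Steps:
D(z) = √(416 + z)
h = 47444 (h = (-124 - 1*159) - 1*(-47727) = (-124 - 159) + 47727 = -283 + 47727 = 47444)
D(E) - h = √(416 + 136) - 1*47444 = √552 - 47444 = 2*√138 - 47444 = -47444 + 2*√138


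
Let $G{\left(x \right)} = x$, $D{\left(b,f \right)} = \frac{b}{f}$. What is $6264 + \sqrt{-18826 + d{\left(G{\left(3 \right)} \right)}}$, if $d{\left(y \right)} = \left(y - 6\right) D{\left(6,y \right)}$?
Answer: $6264 + 4 i \sqrt{1177} \approx 6264.0 + 137.23 i$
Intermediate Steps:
$d{\left(y \right)} = \frac{6 \left(-6 + y\right)}{y}$ ($d{\left(y \right)} = \left(y - 6\right) \frac{6}{y} = \left(-6 + y\right) \frac{6}{y} = \frac{6 \left(-6 + y\right)}{y}$)
$6264 + \sqrt{-18826 + d{\left(G{\left(3 \right)} \right)}} = 6264 + \sqrt{-18826 + \left(6 - \frac{36}{3}\right)} = 6264 + \sqrt{-18826 + \left(6 - 12\right)} = 6264 + \sqrt{-18826 - 6} = 6264 + \sqrt{-18832} = 6264 + 4 i \sqrt{1177}$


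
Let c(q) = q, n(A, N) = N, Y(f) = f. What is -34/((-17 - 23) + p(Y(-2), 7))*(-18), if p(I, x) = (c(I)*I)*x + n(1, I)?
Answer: -306/7 ≈ -43.714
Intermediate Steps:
p(I, x) = I + x*I² (p(I, x) = (I*I)*x + I = I²*x + I = x*I² + I = I + x*I²)
-34/((-17 - 23) + p(Y(-2), 7))*(-18) = -34/((-17 - 23) - 2*(1 - 2*7))*(-18) = -34/(-40 - 2*(1 - 14))*(-18) = -34/(-40 - 2*(-13))*(-18) = -34/(-40 + 26)*(-18) = -34/(-14)*(-18) = -34*(-1/14)*(-18) = (17/7)*(-18) = -306/7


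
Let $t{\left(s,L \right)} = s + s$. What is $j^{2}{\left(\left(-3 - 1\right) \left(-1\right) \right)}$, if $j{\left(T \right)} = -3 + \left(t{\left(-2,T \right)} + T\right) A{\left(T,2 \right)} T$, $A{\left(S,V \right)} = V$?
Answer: $9$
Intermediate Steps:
$t{\left(s,L \right)} = 2 s$
$j{\left(T \right)} = -3 + T \left(-8 + 2 T\right)$ ($j{\left(T \right)} = -3 + \left(2 \left(-2\right) + T\right) 2 T = -3 + \left(-4 + T\right) 2 T = -3 + \left(-8 + 2 T\right) T = -3 + T \left(-8 + 2 T\right)$)
$j^{2}{\left(\left(-3 - 1\right) \left(-1\right) \right)} = \left(-3 - 8 \left(-3 - 1\right) \left(-1\right) + 2 \left(\left(-3 - 1\right) \left(-1\right)\right)^{2}\right)^{2} = \left(-3 - 8 \left(\left(-4\right) \left(-1\right)\right) + 2 \left(\left(-4\right) \left(-1\right)\right)^{2}\right)^{2} = \left(-3 - 32 + 2 \cdot 4^{2}\right)^{2} = \left(-3 - 32 + 2 \cdot 16\right)^{2} = \left(-3 - 32 + 32\right)^{2} = \left(-3\right)^{2} = 9$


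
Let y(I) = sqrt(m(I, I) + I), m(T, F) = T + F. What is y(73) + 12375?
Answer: 12375 + sqrt(219) ≈ 12390.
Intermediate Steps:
m(T, F) = F + T
y(I) = sqrt(3)*sqrt(I) (y(I) = sqrt((I + I) + I) = sqrt(2*I + I) = sqrt(3*I) = sqrt(3)*sqrt(I))
y(73) + 12375 = sqrt(3)*sqrt(73) + 12375 = sqrt(219) + 12375 = 12375 + sqrt(219)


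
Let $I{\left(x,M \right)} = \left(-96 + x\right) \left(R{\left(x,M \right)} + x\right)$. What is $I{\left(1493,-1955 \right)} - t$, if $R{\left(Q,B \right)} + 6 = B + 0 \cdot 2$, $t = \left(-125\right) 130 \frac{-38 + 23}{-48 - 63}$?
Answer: $- \frac{24109202}{37} \approx -6.516 \cdot 10^{5}$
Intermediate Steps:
$t = - \frac{81250}{37}$ ($t = - 16250 \left(- \frac{15}{-111}\right) = - 16250 \left(\left(-15\right) \left(- \frac{1}{111}\right)\right) = \left(-16250\right) \frac{5}{37} = - \frac{81250}{37} \approx -2195.9$)
$R{\left(Q,B \right)} = -6 + B$ ($R{\left(Q,B \right)} = -6 + \left(B + 0 \cdot 2\right) = -6 + \left(B + 0\right) = -6 + B$)
$I{\left(x,M \right)} = \left(-96 + x\right) \left(-6 + M + x\right)$ ($I{\left(x,M \right)} = \left(-96 + x\right) \left(\left(-6 + M\right) + x\right) = \left(-96 + x\right) \left(-6 + M + x\right)$)
$I{\left(1493,-1955 \right)} - t = \left(576 + 1493^{2} - 152286 - -187680 - 2918815\right) - - \frac{81250}{37} = \left(576 + 2229049 - 152286 + 187680 - 2918815\right) + \frac{81250}{37} = -653796 + \frac{81250}{37} = - \frac{24109202}{37}$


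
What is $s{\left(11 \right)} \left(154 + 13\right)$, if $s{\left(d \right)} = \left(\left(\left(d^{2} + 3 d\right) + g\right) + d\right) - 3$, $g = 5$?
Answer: $27889$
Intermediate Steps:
$s{\left(d \right)} = 2 + d^{2} + 4 d$ ($s{\left(d \right)} = \left(\left(\left(d^{2} + 3 d\right) + 5\right) + d\right) - 3 = \left(\left(5 + d^{2} + 3 d\right) + d\right) - 3 = \left(5 + d^{2} + 4 d\right) - 3 = 2 + d^{2} + 4 d$)
$s{\left(11 \right)} \left(154 + 13\right) = \left(2 + 11^{2} + 4 \cdot 11\right) \left(154 + 13\right) = \left(2 + 121 + 44\right) 167 = 167 \cdot 167 = 27889$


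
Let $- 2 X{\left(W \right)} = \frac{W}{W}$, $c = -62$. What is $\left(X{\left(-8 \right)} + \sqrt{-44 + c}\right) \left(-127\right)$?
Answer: $\frac{127}{2} - 127 i \sqrt{106} \approx 63.5 - 1307.5 i$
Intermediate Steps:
$X{\left(W \right)} = - \frac{1}{2}$ ($X{\left(W \right)} = - \frac{W \frac{1}{W}}{2} = \left(- \frac{1}{2}\right) 1 = - \frac{1}{2}$)
$\left(X{\left(-8 \right)} + \sqrt{-44 + c}\right) \left(-127\right) = \left(- \frac{1}{2} + \sqrt{-44 - 62}\right) \left(-127\right) = \left(- \frac{1}{2} + \sqrt{-106}\right) \left(-127\right) = \left(- \frac{1}{2} + i \sqrt{106}\right) \left(-127\right) = \frac{127}{2} - 127 i \sqrt{106}$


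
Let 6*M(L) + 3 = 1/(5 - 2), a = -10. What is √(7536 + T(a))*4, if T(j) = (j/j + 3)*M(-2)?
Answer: 16*√4238/3 ≈ 347.20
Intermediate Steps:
M(L) = -4/9 (M(L) = -½ + 1/(6*(5 - 2)) = -½ + (⅙)/3 = -½ + (⅙)*(⅓) = -½ + 1/18 = -4/9)
T(j) = -16/9 (T(j) = (j/j + 3)*(-4/9) = (1 + 3)*(-4/9) = 4*(-4/9) = -16/9)
√(7536 + T(a))*4 = √(7536 - 16/9)*4 = √(67808/9)*4 = (4*√4238/3)*4 = 16*√4238/3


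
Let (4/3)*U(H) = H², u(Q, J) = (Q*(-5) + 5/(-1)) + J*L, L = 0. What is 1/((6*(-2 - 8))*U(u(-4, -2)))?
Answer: -1/10125 ≈ -9.8765e-5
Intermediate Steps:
u(Q, J) = -5 - 5*Q (u(Q, J) = (Q*(-5) + 5/(-1)) + J*0 = (-5*Q + 5*(-1)) + 0 = (-5*Q - 5) + 0 = (-5 - 5*Q) + 0 = -5 - 5*Q)
U(H) = 3*H²/4
1/((6*(-2 - 8))*U(u(-4, -2))) = 1/((6*(-2 - 8))*(3*(-5 - 5*(-4))²/4)) = 1/((6*(-10))*(3*(-5 + 20)²/4)) = 1/(-45*15²) = 1/(-45*225) = 1/(-60*675/4) = 1/(-10125) = -1/10125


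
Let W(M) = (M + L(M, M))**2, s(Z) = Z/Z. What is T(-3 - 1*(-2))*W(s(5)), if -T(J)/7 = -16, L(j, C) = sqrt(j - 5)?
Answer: -336 + 448*I ≈ -336.0 + 448.0*I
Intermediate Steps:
L(j, C) = sqrt(-5 + j)
T(J) = 112 (T(J) = -7*(-16) = 112)
s(Z) = 1
W(M) = (M + sqrt(-5 + M))**2
T(-3 - 1*(-2))*W(s(5)) = 112*(1 + sqrt(-5 + 1))**2 = 112*(1 + sqrt(-4))**2 = 112*(1 + 2*I)**2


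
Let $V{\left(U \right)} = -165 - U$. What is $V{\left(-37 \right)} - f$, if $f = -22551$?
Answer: $22423$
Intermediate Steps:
$V{\left(-37 \right)} - f = \left(-165 - -37\right) - -22551 = \left(-165 + 37\right) + 22551 = -128 + 22551 = 22423$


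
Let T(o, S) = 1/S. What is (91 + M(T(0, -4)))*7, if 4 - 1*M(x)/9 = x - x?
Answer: 889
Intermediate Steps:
M(x) = 36 (M(x) = 36 - 9*(x - x) = 36 - 9*0 = 36 + 0 = 36)
(91 + M(T(0, -4)))*7 = (91 + 36)*7 = 127*7 = 889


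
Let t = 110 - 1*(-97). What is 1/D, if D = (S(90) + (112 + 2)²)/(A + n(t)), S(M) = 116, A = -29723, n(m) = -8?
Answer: -29731/13112 ≈ -2.2675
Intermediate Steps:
t = 207 (t = 110 + 97 = 207)
D = -13112/29731 (D = (116 + (112 + 2)²)/(-29723 - 8) = (116 + 114²)/(-29731) = (116 + 12996)*(-1/29731) = 13112*(-1/29731) = -13112/29731 ≈ -0.44102)
1/D = 1/(-13112/29731) = -29731/13112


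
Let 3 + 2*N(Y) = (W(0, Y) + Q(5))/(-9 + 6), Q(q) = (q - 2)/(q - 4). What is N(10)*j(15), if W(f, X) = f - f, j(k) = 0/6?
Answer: 0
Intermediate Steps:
j(k) = 0 (j(k) = 0*(⅙) = 0)
W(f, X) = 0
Q(q) = (-2 + q)/(-4 + q)
N(Y) = -2 (N(Y) = -3/2 + ((0 + (-2 + 5)/(-4 + 5))/(-9 + 6))/2 = -3/2 + ((0 + 3/1)/(-3))/2 = -3/2 + ((0 + 1*3)*(-⅓))/2 = -3/2 + ((0 + 3)*(-⅓))/2 = -3/2 + (3*(-⅓))/2 = -3/2 + (½)*(-1) = -3/2 - ½ = -2)
N(10)*j(15) = -2*0 = 0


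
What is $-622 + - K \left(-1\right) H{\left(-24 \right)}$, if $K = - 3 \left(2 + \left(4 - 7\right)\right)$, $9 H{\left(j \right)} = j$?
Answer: $-630$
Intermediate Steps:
$H{\left(j \right)} = \frac{j}{9}$
$K = 3$ ($K = - 3 \left(2 + \left(4 - 7\right)\right) = - 3 \left(2 - 3\right) = \left(-3\right) \left(-1\right) = 3$)
$-622 + - K \left(-1\right) H{\left(-24 \right)} = -622 + \left(-1\right) 3 \left(-1\right) \frac{1}{9} \left(-24\right) = -622 + \left(-3\right) \left(-1\right) \left(- \frac{8}{3}\right) = -622 + 3 \left(- \frac{8}{3}\right) = -622 - 8 = -630$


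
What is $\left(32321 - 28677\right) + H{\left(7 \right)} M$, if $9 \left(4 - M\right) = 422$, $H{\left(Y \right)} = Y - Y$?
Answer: $3644$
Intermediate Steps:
$H{\left(Y \right)} = 0$
$M = - \frac{386}{9}$ ($M = 4 - \frac{422}{9} = - \frac{386}{9} \approx -42.889$)
$\left(32321 - 28677\right) + H{\left(7 \right)} M = \left(32321 - 28677\right) + 0 \left(- \frac{386}{9}\right) = 3644 + 0 = 3644$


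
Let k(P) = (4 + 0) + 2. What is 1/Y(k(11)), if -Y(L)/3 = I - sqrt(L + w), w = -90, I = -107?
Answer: 107/34599 - 2*I*sqrt(21)/34599 ≈ 0.0030926 - 0.0002649*I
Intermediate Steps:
k(P) = 6 (k(P) = 4 + 2 = 6)
Y(L) = 321 + 3*sqrt(-90 + L) (Y(L) = -3*(-107 - sqrt(L - 90)) = -3*(-107 - sqrt(-90 + L)) = 321 + 3*sqrt(-90 + L))
1/Y(k(11)) = 1/(321 + 3*sqrt(-90 + 6)) = 1/(321 + 3*sqrt(-84)) = 1/(321 + 3*(2*I*sqrt(21))) = 1/(321 + 6*I*sqrt(21))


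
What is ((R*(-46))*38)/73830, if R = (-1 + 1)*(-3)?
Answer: 0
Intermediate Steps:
R = 0 (R = 0*(-3) = 0)
((R*(-46))*38)/73830 = ((0*(-46))*38)/73830 = (0*38)*(1/73830) = 0*(1/73830) = 0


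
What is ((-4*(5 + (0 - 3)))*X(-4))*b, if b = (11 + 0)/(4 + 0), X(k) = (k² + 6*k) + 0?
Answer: 176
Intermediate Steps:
X(k) = k² + 6*k
b = 11/4 ≈ 2.7500
((-4*(5 + (0 - 3)))*X(-4))*b = ((-4*(5 + (0 - 3)))*(-4*(6 - 4)))*(11/4) = ((-4*(5 - 3))*(-4*2))*(11/4) = (-4*2*(-8))*(11/4) = -8*(-8)*(11/4) = 64*(11/4) = 176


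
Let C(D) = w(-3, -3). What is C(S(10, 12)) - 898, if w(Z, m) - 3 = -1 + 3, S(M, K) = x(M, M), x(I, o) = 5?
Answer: -893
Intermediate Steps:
S(M, K) = 5
w(Z, m) = 5 (w(Z, m) = 3 + (-1 + 3) = 3 + 2 = 5)
C(D) = 5
C(S(10, 12)) - 898 = 5 - 898 = -893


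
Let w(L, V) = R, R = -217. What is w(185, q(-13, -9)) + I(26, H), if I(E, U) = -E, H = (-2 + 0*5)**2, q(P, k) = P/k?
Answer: -243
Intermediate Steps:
w(L, V) = -217
H = 4 (H = (-2 + 0)**2 = (-2)**2 = 4)
w(185, q(-13, -9)) + I(26, H) = -217 - 1*26 = -217 - 26 = -243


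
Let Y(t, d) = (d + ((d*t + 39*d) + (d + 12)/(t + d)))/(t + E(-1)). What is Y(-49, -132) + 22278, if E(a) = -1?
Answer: 100700376/4525 ≈ 22254.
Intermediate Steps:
Y(t, d) = (40*d + d*t + (12 + d)/(d + t))/(-1 + t) (Y(t, d) = (d + ((d*t + 39*d) + (d + 12)/(t + d)))/(t - 1) = (d + ((39*d + d*t) + (12 + d)/(d + t)))/(-1 + t) = (d + (39*d + d*t + (12 + d)/(d + t)))/(-1 + t) = (40*d + d*t + (12 + d)/(d + t))/(-1 + t))
Y(-49, -132) + 22278 = (12 - 132 + 40*(-132)**2 - 132*(-49)**2 - 49*(-132)**2 + 40*(-132)*(-49))/((-49)**2 - 1*(-132) - 1*(-49) - 132*(-49)) + 22278 = (12 - 132 + 40*17424 - 132*2401 - 49*17424 + 258720)/(2401 + 132 + 49 + 6468) + 22278 = (12 - 132 + 696960 - 316932 - 853776 + 258720)/9050 + 22278 = (1/9050)*(-215148) + 22278 = -107574/4525 + 22278 = 100700376/4525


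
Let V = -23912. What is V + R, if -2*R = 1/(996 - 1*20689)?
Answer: -941798031/39386 ≈ -23912.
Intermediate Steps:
R = 1/39386 (R = -1/(2*(996 - 1*20689)) = -1/(2*(996 - 20689)) = -1/2/(-19693) = -1/2*(-1/19693) = 1/39386 ≈ 2.5390e-5)
V + R = -23912 + 1/39386 = -941798031/39386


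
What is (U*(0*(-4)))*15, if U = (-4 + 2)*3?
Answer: 0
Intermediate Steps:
U = -6 (U = -2*3 = -6)
(U*(0*(-4)))*15 = -0*(-4)*15 = -6*0*15 = 0*15 = 0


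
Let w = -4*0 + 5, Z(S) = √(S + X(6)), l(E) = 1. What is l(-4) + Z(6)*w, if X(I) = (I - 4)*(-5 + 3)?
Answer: 1 + 5*√2 ≈ 8.0711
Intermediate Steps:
X(I) = 8 - 2*I (X(I) = (-4 + I)*(-2) = 8 - 2*I)
Z(S) = √(-4 + S) (Z(S) = √(S + (8 - 2*6)) = √(S + (8 - 12)) = √(S - 4) = √(-4 + S))
w = 5 (w = 0 + 5 = 5)
l(-4) + Z(6)*w = 1 + √(-4 + 6)*5 = 1 + √2*5 = 1 + 5*√2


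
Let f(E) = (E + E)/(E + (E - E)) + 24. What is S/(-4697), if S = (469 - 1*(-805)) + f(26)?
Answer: -1300/4697 ≈ -0.27677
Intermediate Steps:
f(E) = 26 (f(E) = (2*E)/(E + 0) + 24 = (2*E)/E + 24 = 2 + 24 = 26)
S = 1300 (S = (469 - 1*(-805)) + 26 = (469 + 805) + 26 = 1274 + 26 = 1300)
S/(-4697) = 1300/(-4697) = 1300*(-1/4697) = -1300/4697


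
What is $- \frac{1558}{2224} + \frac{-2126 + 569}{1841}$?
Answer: $- \frac{3165523}{2047192} \approx -1.5463$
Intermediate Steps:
$- \frac{1558}{2224} + \frac{-2126 + 569}{1841} = \left(-1558\right) \frac{1}{2224} - \frac{1557}{1841} = - \frac{779}{1112} - \frac{1557}{1841} = - \frac{3165523}{2047192}$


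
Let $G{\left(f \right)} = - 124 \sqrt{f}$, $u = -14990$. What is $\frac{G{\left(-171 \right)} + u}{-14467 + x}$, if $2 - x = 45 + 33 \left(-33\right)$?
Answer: $\frac{14990}{13421} + \frac{372 i \sqrt{19}}{13421} \approx 1.1169 + 0.12082 i$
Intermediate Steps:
$x = 1046$ ($x = 2 - \left(45 + 33 \left(-33\right)\right) = 2 - \left(45 - 1089\right) = 2 - -1044 = 2 + 1044 = 1046$)
$\frac{G{\left(-171 \right)} + u}{-14467 + x} = \frac{- 124 \sqrt{-171} - 14990}{-14467 + 1046} = \frac{- 124 \cdot 3 i \sqrt{19} - 14990}{-13421} = \left(- 372 i \sqrt{19} - 14990\right) \left(- \frac{1}{13421}\right) = \left(-14990 - 372 i \sqrt{19}\right) \left(- \frac{1}{13421}\right) = \frac{14990}{13421} + \frac{372 i \sqrt{19}}{13421}$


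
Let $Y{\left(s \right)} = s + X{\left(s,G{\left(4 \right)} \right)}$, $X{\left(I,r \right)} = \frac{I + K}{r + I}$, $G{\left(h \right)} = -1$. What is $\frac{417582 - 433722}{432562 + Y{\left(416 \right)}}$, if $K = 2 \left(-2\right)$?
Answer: $- \frac{3349050}{89843141} \approx -0.037277$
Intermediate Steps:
$K = -4$
$X{\left(I,r \right)} = \frac{-4 + I}{I + r}$ ($X{\left(I,r \right)} = \frac{I - 4}{r + I} = \frac{-4 + I}{I + r}$)
$Y{\left(s \right)} = s + \frac{-4 + s}{-1 + s}$ ($Y{\left(s \right)} = s + \frac{-4 + s}{s - 1} = s + \frac{-4 + s}{-1 + s}$)
$\frac{417582 - 433722}{432562 + Y{\left(416 \right)}} = \frac{417582 - 433722}{432562 + \frac{-4 + 416^{2}}{-1 + 416}} = - \frac{16140}{432562 + \frac{-4 + 173056}{415}} = - \frac{16140}{432562 + \frac{1}{415} \cdot 173052} = - \frac{16140}{432562 + \frac{173052}{415}} = - \frac{16140}{\frac{179686282}{415}} = \left(-16140\right) \frac{415}{179686282} = - \frac{3349050}{89843141}$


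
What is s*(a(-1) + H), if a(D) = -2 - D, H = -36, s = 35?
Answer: -1295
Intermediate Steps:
s*(a(-1) + H) = 35*((-2 - 1*(-1)) - 36) = 35*((-2 + 1) - 36) = 35*(-1 - 36) = 35*(-37) = -1295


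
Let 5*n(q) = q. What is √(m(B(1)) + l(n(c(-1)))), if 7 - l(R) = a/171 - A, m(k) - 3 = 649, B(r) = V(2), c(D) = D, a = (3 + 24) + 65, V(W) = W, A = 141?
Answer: 2*√649363/57 ≈ 28.275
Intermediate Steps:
a = 92 (a = 27 + 65 = 92)
n(q) = q/5
B(r) = 2
m(k) = 652 (m(k) = 3 + 649 = 652)
l(R) = 25216/171 (l(R) = 7 - (92/171 - 1*141) = 7 - (92*(1/171) - 141) = 7 - (92/171 - 141) = 7 - 1*(-24019/171) = 7 + 24019/171 = 25216/171)
√(m(B(1)) + l(n(c(-1)))) = √(652 + 25216/171) = √(136708/171) = 2*√649363/57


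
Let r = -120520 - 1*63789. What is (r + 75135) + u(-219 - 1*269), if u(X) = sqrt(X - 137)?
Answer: -109174 + 25*I ≈ -1.0917e+5 + 25.0*I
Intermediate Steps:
u(X) = sqrt(-137 + X)
r = -184309 (r = -120520 - 63789 = -184309)
(r + 75135) + u(-219 - 1*269) = (-184309 + 75135) + sqrt(-137 + (-219 - 1*269)) = -109174 + sqrt(-137 + (-219 - 269)) = -109174 + sqrt(-137 - 488) = -109174 + sqrt(-625) = -109174 + 25*I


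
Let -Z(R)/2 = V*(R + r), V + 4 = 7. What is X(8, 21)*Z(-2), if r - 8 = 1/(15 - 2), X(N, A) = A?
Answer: -9954/13 ≈ -765.69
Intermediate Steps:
V = 3 (V = -4 + 7 = 3)
r = 105/13 (r = 8 + 1/(15 - 2) = 8 + 1/13 = 105/13 ≈ 8.0769)
Z(R) = -630/13 - 6*R (Z(R) = -6*(R + 105/13) = -6*(105/13 + R) = -2*(315/13 + 3*R) = -630/13 - 6*R)
X(8, 21)*Z(-2) = 21*(-630/13 - 6*(-2)) = 21*(-630/13 + 12) = 21*(-474/13) = -9954/13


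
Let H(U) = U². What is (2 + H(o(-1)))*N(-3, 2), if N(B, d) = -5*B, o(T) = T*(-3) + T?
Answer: 90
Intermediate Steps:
o(T) = -2*T (o(T) = -3*T + T = -2*T)
(2 + H(o(-1)))*N(-3, 2) = (2 + (-2*(-1))²)*(-5*(-3)) = (2 + 2²)*15 = (2 + 4)*15 = 6*15 = 90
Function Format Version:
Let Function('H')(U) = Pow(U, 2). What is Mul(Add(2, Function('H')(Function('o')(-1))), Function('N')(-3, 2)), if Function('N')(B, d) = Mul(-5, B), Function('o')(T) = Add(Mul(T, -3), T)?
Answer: 90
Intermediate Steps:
Function('o')(T) = Mul(-2, T) (Function('o')(T) = Add(Mul(-3, T), T) = Mul(-2, T))
Mul(Add(2, Function('H')(Function('o')(-1))), Function('N')(-3, 2)) = Mul(Add(2, Pow(Mul(-2, -1), 2)), Mul(-5, -3)) = Mul(Add(2, Pow(2, 2)), 15) = Mul(Add(2, 4), 15) = Mul(6, 15) = 90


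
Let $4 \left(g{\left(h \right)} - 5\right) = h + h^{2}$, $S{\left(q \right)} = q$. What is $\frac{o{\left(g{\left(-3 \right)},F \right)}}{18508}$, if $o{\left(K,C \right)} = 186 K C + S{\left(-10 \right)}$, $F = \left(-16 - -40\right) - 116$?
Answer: $- \frac{55619}{9254} \approx -6.0103$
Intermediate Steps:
$F = -92$ ($F = \left(-16 + 40\right) - 116 = 24 - 116 = -92$)
$g{\left(h \right)} = 5 + \frac{h}{4} + \frac{h^{2}}{4}$ ($g{\left(h \right)} = 5 + \frac{h + h^{2}}{4} = 5 + \left(\frac{h}{4} + \frac{h^{2}}{4}\right) = 5 + \frac{h}{4} + \frac{h^{2}}{4}$)
$o{\left(K,C \right)} = -10 + 186 C K$ ($o{\left(K,C \right)} = 186 K C - 10 = 186 C K - 10 = -10 + 186 C K$)
$\frac{o{\left(g{\left(-3 \right)},F \right)}}{18508} = \frac{-10 + 186 \left(-92\right) \left(5 + \frac{1}{4} \left(-3\right) + \frac{\left(-3\right)^{2}}{4}\right)}{18508} = \left(-10 + 186 \left(-92\right) \left(5 - \frac{3}{4} + \frac{1}{4} \cdot 9\right)\right) \frac{1}{18508} = \left(-10 + 186 \left(-92\right) \left(5 - \frac{3}{4} + \frac{9}{4}\right)\right) \frac{1}{18508} = \left(-10 + 186 \left(-92\right) \frac{13}{2}\right) \frac{1}{18508} = \left(-10 - 111228\right) \frac{1}{18508} = \left(-111238\right) \frac{1}{18508} = - \frac{55619}{9254}$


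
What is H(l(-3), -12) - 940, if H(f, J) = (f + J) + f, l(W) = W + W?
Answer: -964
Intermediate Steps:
l(W) = 2*W
H(f, J) = J + 2*f (H(f, J) = (J + f) + f = J + 2*f)
H(l(-3), -12) - 940 = (-12 + 2*(2*(-3))) - 940 = (-12 + 2*(-6)) - 940 = (-12 - 12) - 940 = -24 - 940 = -964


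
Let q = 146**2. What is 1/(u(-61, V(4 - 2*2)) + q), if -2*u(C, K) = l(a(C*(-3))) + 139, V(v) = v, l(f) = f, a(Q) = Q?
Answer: 1/21155 ≈ 4.7270e-5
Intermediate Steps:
u(C, K) = -139/2 + 3*C/2 (u(C, K) = -(C*(-3) + 139)/2 = -(-3*C + 139)/2 = -(139 - 3*C)/2 = -139/2 + 3*C/2)
q = 21316
1/(u(-61, V(4 - 2*2)) + q) = 1/((-139/2 + (3/2)*(-61)) + 21316) = 1/((-139/2 - 183/2) + 21316) = 1/(-161 + 21316) = 1/21155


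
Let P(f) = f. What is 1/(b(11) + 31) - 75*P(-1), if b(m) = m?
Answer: 3151/42 ≈ 75.024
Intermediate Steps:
1/(b(11) + 31) - 75*P(-1) = 1/(11 + 31) - 75*(-1) = 1/42 + 75 = 3151/42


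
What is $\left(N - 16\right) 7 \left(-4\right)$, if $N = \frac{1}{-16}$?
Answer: $\frac{1799}{4} \approx 449.75$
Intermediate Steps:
$N = - \frac{1}{16} \approx -0.0625$
$\left(N - 16\right) 7 \left(-4\right) = \left(- \frac{1}{16} - 16\right) 7 \left(-4\right) = \left(- \frac{257}{16}\right) 7 \left(-4\right) = \left(- \frac{1799}{16}\right) \left(-4\right) = \frac{1799}{4}$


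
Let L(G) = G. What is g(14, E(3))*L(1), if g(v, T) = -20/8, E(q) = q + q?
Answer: -5/2 ≈ -2.5000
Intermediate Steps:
E(q) = 2*q
g(v, T) = -5/2 (g(v, T) = -20*1/8 = -5/2)
g(14, E(3))*L(1) = -5/2*1 = -5/2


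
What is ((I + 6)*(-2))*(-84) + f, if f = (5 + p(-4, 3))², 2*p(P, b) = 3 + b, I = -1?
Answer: 904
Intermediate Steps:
p(P, b) = 3/2 + b/2 (p(P, b) = (3 + b)/2 = 3/2 + b/2)
f = 64 (f = (5 + (3/2 + (½)*3))² = (5 + (3/2 + 3/2))² = (5 + 3)² = 8² = 64)
((I + 6)*(-2))*(-84) + f = ((-1 + 6)*(-2))*(-84) + 64 = (5*(-2))*(-84) + 64 = -10*(-84) + 64 = 840 + 64 = 904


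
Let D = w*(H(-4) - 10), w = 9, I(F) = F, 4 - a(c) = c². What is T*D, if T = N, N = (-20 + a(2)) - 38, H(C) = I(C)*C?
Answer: -3132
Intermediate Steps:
a(c) = 4 - c²
H(C) = C² (H(C) = C*C = C²)
N = -58 (N = (-20 + (4 - 1*2²)) - 38 = (-20 + (4 - 1*4)) - 38 = (-20 + (4 - 4)) - 38 = (-20 + 0) - 38 = -20 - 38 = -58)
T = -58
D = 54 (D = 9*((-4)² - 10) = 9*(16 - 10) = 9*6 = 54)
T*D = -58*54 = -3132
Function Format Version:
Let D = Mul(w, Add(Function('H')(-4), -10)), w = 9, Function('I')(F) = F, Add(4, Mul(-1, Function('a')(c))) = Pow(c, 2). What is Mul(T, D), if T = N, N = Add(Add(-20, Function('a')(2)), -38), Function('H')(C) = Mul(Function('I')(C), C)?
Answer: -3132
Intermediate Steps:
Function('a')(c) = Add(4, Mul(-1, Pow(c, 2)))
Function('H')(C) = Pow(C, 2) (Function('H')(C) = Mul(C, C) = Pow(C, 2))
N = -58 (N = Add(Add(-20, Add(4, Mul(-1, Pow(2, 2)))), -38) = Add(Add(-20, Add(4, Mul(-1, 4))), -38) = Add(Add(-20, Add(4, -4)), -38) = Add(Add(-20, 0), -38) = Add(-20, -38) = -58)
T = -58
D = 54 (D = Mul(9, Add(Pow(-4, 2), -10)) = Mul(9, Add(16, -10)) = Mul(9, 6) = 54)
Mul(T, D) = Mul(-58, 54) = -3132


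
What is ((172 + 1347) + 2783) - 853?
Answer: 3449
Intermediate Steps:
((172 + 1347) + 2783) - 853 = (1519 + 2783) - 853 = 4302 - 853 = 3449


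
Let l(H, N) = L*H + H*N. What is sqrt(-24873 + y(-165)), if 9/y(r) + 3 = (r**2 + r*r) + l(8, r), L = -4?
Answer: I*sqrt(70118952110970)/53095 ≈ 157.71*I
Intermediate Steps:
l(H, N) = -4*H + H*N
y(r) = 9/(-35 + 2*r**2 + 8*r) (y(r) = 9/(-3 + ((r**2 + r*r) + 8*(-4 + r))) = 9/(-3 + ((r**2 + r**2) + (-32 + 8*r))) = 9/(-3 + (2*r**2 + (-32 + 8*r))) = 9/(-3 + (-32 + 2*r**2 + 8*r)) = 9/(-35 + 2*r**2 + 8*r))
sqrt(-24873 + y(-165)) = sqrt(-24873 + 9/(-35 + 2*(-165)**2 + 8*(-165))) = sqrt(-24873 + 9/(-35 + 2*27225 - 1320)) = sqrt(-24873 + 9/(-35 + 54450 - 1320)) = sqrt(-24873 + 9/53095) = sqrt(-1320631926/53095) = I*sqrt(70118952110970)/53095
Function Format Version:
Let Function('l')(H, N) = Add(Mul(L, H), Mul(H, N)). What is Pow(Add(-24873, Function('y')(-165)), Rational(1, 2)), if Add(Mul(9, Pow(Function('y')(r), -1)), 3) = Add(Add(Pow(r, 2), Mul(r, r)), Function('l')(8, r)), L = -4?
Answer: Mul(Rational(1, 53095), I, Pow(70118952110970, Rational(1, 2))) ≈ Mul(157.71, I)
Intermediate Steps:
Function('l')(H, N) = Add(Mul(-4, H), Mul(H, N))
Function('y')(r) = Mul(9, Pow(Add(-35, Mul(2, Pow(r, 2)), Mul(8, r)), -1)) (Function('y')(r) = Mul(9, Pow(Add(-3, Add(Add(Pow(r, 2), Mul(r, r)), Mul(8, Add(-4, r)))), -1)) = Mul(9, Pow(Add(-3, Add(Add(Pow(r, 2), Pow(r, 2)), Add(-32, Mul(8, r)))), -1)) = Mul(9, Pow(Add(-3, Add(Mul(2, Pow(r, 2)), Add(-32, Mul(8, r)))), -1)) = Mul(9, Pow(Add(-3, Add(-32, Mul(2, Pow(r, 2)), Mul(8, r))), -1)) = Mul(9, Pow(Add(-35, Mul(2, Pow(r, 2)), Mul(8, r)), -1)))
Pow(Add(-24873, Function('y')(-165)), Rational(1, 2)) = Pow(Add(-24873, Mul(9, Pow(Add(-35, Mul(2, Pow(-165, 2)), Mul(8, -165)), -1))), Rational(1, 2)) = Pow(Add(-24873, Mul(9, Pow(Add(-35, Mul(2, 27225), -1320), -1))), Rational(1, 2)) = Pow(Add(-24873, Mul(9, Pow(Add(-35, 54450, -1320), -1))), Rational(1, 2)) = Pow(Add(-24873, Mul(9, Pow(53095, -1))), Rational(1, 2)) = Pow(Add(-24873, Mul(9, Rational(1, 53095))), Rational(1, 2)) = Pow(Add(-24873, Rational(9, 53095)), Rational(1, 2)) = Pow(Rational(-1320631926, 53095), Rational(1, 2)) = Mul(Rational(1, 53095), I, Pow(70118952110970, Rational(1, 2)))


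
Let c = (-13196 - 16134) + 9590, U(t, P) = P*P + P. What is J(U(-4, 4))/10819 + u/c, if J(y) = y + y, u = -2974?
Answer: 16482653/106783530 ≈ 0.15436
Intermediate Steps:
U(t, P) = P + P² (U(t, P) = P² + P = P + P²)
c = -19740 (c = -29330 + 9590 = -19740)
J(y) = 2*y
J(U(-4, 4))/10819 + u/c = (2*(4*(1 + 4)))/10819 - 2974/(-19740) = (2*(4*5))*(1/10819) - 2974*(-1/19740) = (2*20)*(1/10819) + 1487/9870 = 40*(1/10819) + 1487/9870 = 40/10819 + 1487/9870 = 16482653/106783530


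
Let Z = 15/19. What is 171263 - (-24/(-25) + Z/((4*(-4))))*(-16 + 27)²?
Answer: 1300761359/7600 ≈ 1.7115e+5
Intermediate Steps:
Z = 15/19 (Z = 15*(1/19) = 15/19 ≈ 0.78947)
171263 - (-24/(-25) + Z/((4*(-4))))*(-16 + 27)² = 171263 - (-24/(-25) + 15/(19*((4*(-4)))))*(-16 + 27)² = 171263 - (-24*(-1/25) + (15/19)/(-16))*11² = 171263 - (24/25 + (15/19)*(-1/16))*121 = 171263 - (24/25 - 15/304)*121 = 171263 - 6921*121/7600 = 171263 - 1*837441/7600 = 171263 - 837441/7600 = 1300761359/7600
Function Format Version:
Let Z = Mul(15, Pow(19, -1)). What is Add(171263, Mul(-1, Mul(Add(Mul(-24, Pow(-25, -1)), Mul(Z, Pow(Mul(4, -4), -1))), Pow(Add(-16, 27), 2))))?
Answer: Rational(1300761359, 7600) ≈ 1.7115e+5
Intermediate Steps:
Z = Rational(15, 19) (Z = Mul(15, Rational(1, 19)) = Rational(15, 19) ≈ 0.78947)
Add(171263, Mul(-1, Mul(Add(Mul(-24, Pow(-25, -1)), Mul(Z, Pow(Mul(4, -4), -1))), Pow(Add(-16, 27), 2)))) = Add(171263, Mul(-1, Mul(Add(Mul(-24, Pow(-25, -1)), Mul(Rational(15, 19), Pow(Mul(4, -4), -1))), Pow(Add(-16, 27), 2)))) = Add(171263, Mul(-1, Mul(Add(Mul(-24, Rational(-1, 25)), Mul(Rational(15, 19), Pow(-16, -1))), Pow(11, 2)))) = Add(171263, Mul(-1, Mul(Add(Rational(24, 25), Mul(Rational(15, 19), Rational(-1, 16))), 121))) = Add(171263, Mul(-1, Mul(Add(Rational(24, 25), Rational(-15, 304)), 121))) = Add(171263, Mul(-1, Mul(Rational(6921, 7600), 121))) = Add(171263, Mul(-1, Rational(837441, 7600))) = Add(171263, Rational(-837441, 7600)) = Rational(1300761359, 7600)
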